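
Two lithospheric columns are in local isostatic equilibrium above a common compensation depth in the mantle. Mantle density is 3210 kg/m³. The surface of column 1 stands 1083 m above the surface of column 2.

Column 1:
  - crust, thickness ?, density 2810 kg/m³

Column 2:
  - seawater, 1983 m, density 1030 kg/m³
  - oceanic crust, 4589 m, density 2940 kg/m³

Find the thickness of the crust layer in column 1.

22600 m

Take the compensation level at the base of the deeper column (depth z_c below the surface of column 1) and equate Σ ρ_i t_i down to z_c; mantle fills any gap and the z_c terms cancel.
Column 1: x×2810 + (z_c − 0 − x)×3210
Column 2: 1083×0 + 1983×1030 + 4589×2940 + (z_c − 1083 − 6572)×3210
The z_c×3210 term appears on both sides and cancels. Collect the known terms of each column as K = Σ(ρt)_known − 3210 × (depth of known layers): K_1 = 0 − 3210×0 = 0; K_2 = 15534150 − 3210×(1083 + 6572) = −9038400.
Balance: K_1 − x×(3210 − 2810) = K_2, so x = (K_1 − K_2)/(3210 − 2810) = 9038400/400 = 22600 m.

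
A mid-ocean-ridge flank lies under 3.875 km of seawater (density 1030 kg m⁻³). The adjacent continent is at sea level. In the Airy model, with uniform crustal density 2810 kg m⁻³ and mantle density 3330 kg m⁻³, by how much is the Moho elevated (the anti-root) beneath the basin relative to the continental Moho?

13.3 km

Balancing pressure at the compensation depth: replacing crust with seawater at the top is compensated by replacing crust with mantle at the base: d (ρ_c − ρ_w) = a (ρ_m − ρ_c).
a = d (ρ_c − ρ_w)/(ρ_m − ρ_c) = 3.875 km × 1780/520 = 13.3 km.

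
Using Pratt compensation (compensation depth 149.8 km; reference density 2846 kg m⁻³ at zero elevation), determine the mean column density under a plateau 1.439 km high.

Pratt balance: ρ_ref D = ρ (D + h).
ρ = ρ_ref D/(D + h) = 2846 × 149.8 km/(149.8 km + 1.439 km) = 2820 kg m⁻³.

2820 kg m⁻³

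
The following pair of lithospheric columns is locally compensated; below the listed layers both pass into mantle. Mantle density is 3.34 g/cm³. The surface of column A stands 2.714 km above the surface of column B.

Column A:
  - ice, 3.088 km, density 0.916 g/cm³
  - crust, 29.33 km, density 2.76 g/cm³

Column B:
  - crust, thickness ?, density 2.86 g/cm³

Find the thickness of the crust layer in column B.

32.1 km

Take the compensation level at the base of the deeper column (depth z_c below the surface of column A) and equate Σ ρ_i t_i down to z_c; mantle fills any gap and the z_c terms cancel.
Column A: 3.088×0.916 + 29.33×2.76 + (z_c − 32.418)×3.34
Column B: 2.714×0 + x×2.86 + (z_c − 2.714 − 0 − x)×3.34
The z_c×3.34 term appears on both sides and cancels. Collect the known terms of each column as K = Σ(ρt)_known − 3.34 × (depth of known layers): K_A = 83.779408 − 3.34×32.418 = −24.496712; K_B = 0 − 3.34×(2.714 + 0) = −9.06476.
Balance: K_A = K_B − x×(3.34 − 2.86), so x = (K_B − K_A)/(3.34 − 2.86) = 15.432/0.48 = 32.1 km.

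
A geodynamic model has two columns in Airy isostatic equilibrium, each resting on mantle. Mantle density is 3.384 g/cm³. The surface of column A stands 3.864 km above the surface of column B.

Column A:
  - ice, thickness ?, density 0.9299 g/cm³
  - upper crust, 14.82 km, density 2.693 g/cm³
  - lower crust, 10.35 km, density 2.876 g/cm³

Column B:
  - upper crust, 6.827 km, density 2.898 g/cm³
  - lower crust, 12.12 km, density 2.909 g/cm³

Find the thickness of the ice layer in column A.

Take the compensation level at the base of the deeper column (depth z_c below the surface of column A) and equate Σ ρ_i t_i down to z_c; mantle fills any gap and the z_c terms cancel.
Column A: x×0.9299 + 14.82×2.693 + 10.35×2.876 + (z_c − 25.17 − x)×3.384
Column B: 3.864×0 + 6.827×2.898 + 12.12×2.909 + (z_c − 3.864 − 18.947)×3.384
The z_c×3.384 term appears on both sides and cancels. Collect the known terms of each column as K = Σ(ρt)_known − 3.384 × (depth of known layers): K_A = 69.67686 − 3.384×25.17 = −15.49842; K_B = 55.041726 − 3.384×(3.864 + 18.947) = −22.150698.
Balance: K_A − x×(3.384 − 0.9299) = K_B, so x = (K_A − K_B)/(3.384 − 0.9299) = 6.65228/2.4541 = 2.71 km.

2.71 km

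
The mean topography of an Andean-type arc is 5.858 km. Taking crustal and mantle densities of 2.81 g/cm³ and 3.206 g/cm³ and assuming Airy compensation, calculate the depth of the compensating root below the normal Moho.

41.6 km

In Airy isostatic equilibrium: the weight of the topography is balanced by the buoyancy of the root, ρ_c h = (ρ_m − ρ_c) r.
r = h · ρ_c / (ρ_m − ρ_c) = 5.858 km × 2.81 / (3.206 − 2.81) = 41.6 km.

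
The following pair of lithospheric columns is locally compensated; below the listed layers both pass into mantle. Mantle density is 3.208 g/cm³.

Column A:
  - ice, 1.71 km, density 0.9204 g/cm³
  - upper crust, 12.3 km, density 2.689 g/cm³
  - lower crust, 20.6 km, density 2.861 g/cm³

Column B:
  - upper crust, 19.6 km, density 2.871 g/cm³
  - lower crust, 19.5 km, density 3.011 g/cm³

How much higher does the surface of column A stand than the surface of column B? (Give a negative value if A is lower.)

2.18 km

For any compensation level in the mantle, the mantle terms cancel and isostasy reduces to e = (Σt_A − Σt_B) − (Σ(ρt)_A − Σ(ρt)_B) / ρ_m.
Σt_A = 34.61 km; Σt_B = 39.1 km; Σ(ρt)_A = 93.585184; Σ(ρt)_B = 114.9861 (in km·g/cm³).
e = (34.61 − 39.1) − (93.585184 − 114.9861) / 3.208 = 2.18 km.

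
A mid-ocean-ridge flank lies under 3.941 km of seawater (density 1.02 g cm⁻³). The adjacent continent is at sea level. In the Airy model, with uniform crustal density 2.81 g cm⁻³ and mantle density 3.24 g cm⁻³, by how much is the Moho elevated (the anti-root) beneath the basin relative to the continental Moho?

16.4 km

For local isostatic compensation: replacing crust with seawater at the top is compensated by replacing crust with mantle at the base: d (ρ_c − ρ_w) = a (ρ_m − ρ_c).
a = d (ρ_c − ρ_w)/(ρ_m − ρ_c) = 3.941 km × 1.79/0.43 = 16.4 km.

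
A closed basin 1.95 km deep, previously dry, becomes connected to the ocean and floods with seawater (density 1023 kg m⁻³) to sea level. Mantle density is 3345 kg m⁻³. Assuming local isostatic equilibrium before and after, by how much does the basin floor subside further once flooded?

After flooding the water column is d + s deep. Its weight must equal the weight of mantle displaced by the extra subsidence s: (d + s) ρ_w = s ρ_m.
s = d ρ_w / (ρ_m − ρ_w) = 1.95 km × 1023/(3345 − 1023) = 0.859 km.

0.859 km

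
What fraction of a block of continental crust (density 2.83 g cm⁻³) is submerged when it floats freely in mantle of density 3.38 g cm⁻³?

83.7%

Submerged fraction = ρ_obj/ρ_fluid = 2.83/3.38 = 83.7%.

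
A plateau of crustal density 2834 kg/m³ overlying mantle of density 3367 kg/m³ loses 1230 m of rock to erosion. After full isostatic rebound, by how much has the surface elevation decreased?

195 m

Rebound u = e ρ_c/ρ_m = 1230 m × 2834/3367 = 1035 m.
Net surface drop = e − u = 1230 m − 1035 m = e (ρ_m − ρ_c)/ρ_m = 195 m.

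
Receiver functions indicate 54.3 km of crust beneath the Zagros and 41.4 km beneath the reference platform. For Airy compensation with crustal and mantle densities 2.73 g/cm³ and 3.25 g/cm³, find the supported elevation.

Excess crust Δ = 54.3 km − 41.4 km = 12.9 km, split between elevation h and root r with h + r = Δ.
Airy balance ρ_c h = (ρ_m − ρ_c) r gives r = h ρ_c/(ρ_m − ρ_c), so h (1 + ρ_c/(ρ_m − ρ_c)) = Δ, i.e. h = Δ (ρ_m − ρ_c)/ρ_m.
h = 12.9 km × 0.52/3.25 = 2.06 km.

2.06 km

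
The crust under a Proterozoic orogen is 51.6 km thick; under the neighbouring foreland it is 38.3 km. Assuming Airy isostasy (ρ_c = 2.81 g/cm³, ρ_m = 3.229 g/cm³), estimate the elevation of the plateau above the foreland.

1.73 km

Excess crust Δ = 51.6 km − 38.3 km = 13.3 km, split between elevation h and root r with h + r = Δ.
Airy balance ρ_c h = (ρ_m − ρ_c) r gives r = h ρ_c/(ρ_m − ρ_c), so h (1 + ρ_c/(ρ_m − ρ_c)) = Δ, i.e. h = Δ (ρ_m − ρ_c)/ρ_m.
h = 13.3 km × 0.419/3.229 = 1.73 km.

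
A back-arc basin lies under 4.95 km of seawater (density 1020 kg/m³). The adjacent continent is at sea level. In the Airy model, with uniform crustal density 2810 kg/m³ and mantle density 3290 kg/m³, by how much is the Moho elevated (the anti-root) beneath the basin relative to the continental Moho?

By Archimedes' principle applied to the lithosphere: replacing crust with seawater at the top is compensated by replacing crust with mantle at the base: d (ρ_c − ρ_w) = a (ρ_m − ρ_c).
a = d (ρ_c − ρ_w)/(ρ_m − ρ_c) = 4.95 km × 1790/480 = 18.5 km.

18.5 km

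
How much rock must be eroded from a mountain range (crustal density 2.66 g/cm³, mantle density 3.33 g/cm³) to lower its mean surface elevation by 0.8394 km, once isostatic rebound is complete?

4.17 km

Net drop Δ = e − u = e − e ρ_c/ρ_m = e (ρ_m − ρ_c)/ρ_m.
e = Δ ρ_m/(ρ_m − ρ_c) = 0.8394 km × 3.33/0.67 = 4.17 km.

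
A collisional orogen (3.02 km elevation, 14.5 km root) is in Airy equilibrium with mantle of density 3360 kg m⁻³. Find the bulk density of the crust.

ρ_c h = (ρ_m − ρ_c) r → ρ_c (h + r) = ρ_m r → ρ_c = ρ_m r / (h + r).
ρ_c = 3360 × 14.5 km / (3.02 km + 14.5 km) = 2780 kg m⁻³.

2780 kg m⁻³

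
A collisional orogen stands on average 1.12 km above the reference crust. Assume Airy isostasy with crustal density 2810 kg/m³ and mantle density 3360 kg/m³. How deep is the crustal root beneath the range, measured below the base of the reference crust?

Balancing pressure at the compensation depth: the weight of the topography is balanced by the buoyancy of the root, ρ_c h = (ρ_m − ρ_c) r.
r = h · ρ_c / (ρ_m − ρ_c) = 1.12 km × 2810 / (3360 − 2810) = 5.72 km.

5.72 km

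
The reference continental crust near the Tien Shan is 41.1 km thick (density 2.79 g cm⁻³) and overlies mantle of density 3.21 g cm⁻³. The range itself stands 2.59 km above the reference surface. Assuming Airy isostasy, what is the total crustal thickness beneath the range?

60.9 km

Root depth r = h ρ_c / (ρ_m − ρ_c) = 2.59 km × 2.79 / 0.42 = 17.2 km.
Total thickness = T + h + r = 41.1 km + 2.59 km + 17.2 km = 60.9 km.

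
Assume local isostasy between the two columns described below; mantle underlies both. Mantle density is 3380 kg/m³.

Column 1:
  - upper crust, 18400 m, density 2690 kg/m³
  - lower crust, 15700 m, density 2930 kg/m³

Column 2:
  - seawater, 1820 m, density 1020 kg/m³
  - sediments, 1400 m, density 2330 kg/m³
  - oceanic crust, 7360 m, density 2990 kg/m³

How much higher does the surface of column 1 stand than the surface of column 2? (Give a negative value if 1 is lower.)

For any compensation level in the mantle, the mantle terms cancel and isostasy reduces to e = (Σt_1 − Σt_2) − (Σ(ρt)_1 − Σ(ρt)_2) / ρ_m.
Σt_1 = 34100 m; Σt_2 = 10580 m; Σ(ρt)_1 = 95497000; Σ(ρt)_2 = 27124800 (in m·kg/m³).
e = (34100 − 10580) − (95497000 − 27124800) / 3380 = 3290 m.

3290 m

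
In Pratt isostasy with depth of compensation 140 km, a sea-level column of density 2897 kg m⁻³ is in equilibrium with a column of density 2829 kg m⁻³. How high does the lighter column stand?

ρ_ref D = ρ (D + h) → h = D (ρ_ref − ρ)/ρ.
h = 140 km × (2897 − 2829)/2829 = 3.37 km.

3.37 km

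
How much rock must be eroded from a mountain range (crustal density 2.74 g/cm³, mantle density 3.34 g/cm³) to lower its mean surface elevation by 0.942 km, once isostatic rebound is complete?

5.24 km

Net drop Δ = e − u = e − e ρ_c/ρ_m = e (ρ_m − ρ_c)/ρ_m.
e = Δ ρ_m/(ρ_m − ρ_c) = 0.942 km × 3.34/0.6 = 5.24 km.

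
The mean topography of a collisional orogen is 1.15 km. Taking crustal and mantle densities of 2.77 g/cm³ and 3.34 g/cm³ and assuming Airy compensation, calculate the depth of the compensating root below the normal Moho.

By Archimedes' principle applied to the lithosphere: the weight of the topography is balanced by the buoyancy of the root, ρ_c h = (ρ_m − ρ_c) r.
r = h · ρ_c / (ρ_m − ρ_c) = 1.15 km × 2.77 / (3.34 − 2.77) = 5.59 km.

5.59 km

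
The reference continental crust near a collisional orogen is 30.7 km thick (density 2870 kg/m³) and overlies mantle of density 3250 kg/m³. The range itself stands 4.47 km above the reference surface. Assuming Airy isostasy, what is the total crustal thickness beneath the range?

Root depth r = h ρ_c / (ρ_m − ρ_c) = 4.47 km × 2870 / 380 = 33.76 km.
Total thickness = T + h + r = 30.7 km + 4.47 km + 33.76 km = 68.9 km.

68.9 km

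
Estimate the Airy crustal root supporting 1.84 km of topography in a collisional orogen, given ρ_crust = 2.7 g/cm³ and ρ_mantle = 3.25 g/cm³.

Isostatic balance requires: the weight of the topography is balanced by the buoyancy of the root, ρ_c h = (ρ_m − ρ_c) r.
r = h · ρ_c / (ρ_m − ρ_c) = 1.84 km × 2.7 / (3.25 − 2.7) = 9.03 km.

9.03 km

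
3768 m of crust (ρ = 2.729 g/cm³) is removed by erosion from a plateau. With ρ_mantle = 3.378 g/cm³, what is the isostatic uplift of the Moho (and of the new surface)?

3040 m

Unloading: uplift u = e ρ_c/ρ_m = 3768 m × 2.729/3.378 = 3040 m.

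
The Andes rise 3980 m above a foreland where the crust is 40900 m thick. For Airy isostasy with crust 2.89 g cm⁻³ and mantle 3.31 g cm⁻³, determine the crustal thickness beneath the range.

Root depth r = h ρ_c / (ρ_m − ρ_c) = 3980 m × 2.89 / 0.42 = 27390 m.
Total thickness = T + h + r = 40900 m + 3980 m + 27390 m = 72300 m.

72300 m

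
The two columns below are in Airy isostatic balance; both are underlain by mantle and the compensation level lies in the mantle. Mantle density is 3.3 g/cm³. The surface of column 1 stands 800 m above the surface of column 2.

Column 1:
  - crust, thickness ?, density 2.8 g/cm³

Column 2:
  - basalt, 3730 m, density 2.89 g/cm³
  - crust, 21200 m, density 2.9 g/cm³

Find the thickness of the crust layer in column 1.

25300 m

Take the compensation level at the base of the deeper column (depth z_c below the surface of column 1) and equate Σ ρ_i t_i down to z_c; mantle fills any gap and the z_c terms cancel.
Column 1: x×2.8 + (z_c − 0 − x)×3.3
Column 2: 800×0 + 3730×2.89 + 21200×2.9 + (z_c − 800 − 24930)×3.3
The z_c×3.3 term appears on both sides and cancels. Collect the known terms of each column as K = Σ(ρt)_known − 3.3 × (depth of known layers): K_1 = 0 − 3.3×0 = 0; K_2 = 72259.7 − 3.3×(800 + 24930) = −12649.3.
Balance: K_1 − x×(3.3 − 2.8) = K_2, so x = (K_1 − K_2)/(3.3 − 2.8) = 12649.3/0.5 = 25300 m.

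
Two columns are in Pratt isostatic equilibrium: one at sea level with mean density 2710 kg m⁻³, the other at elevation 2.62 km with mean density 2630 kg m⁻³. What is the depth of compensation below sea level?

86.1 km

ρ_ref D = ρ (D + h) → D (ρ_ref − ρ) = ρ h.
D = ρ h/(ρ_ref − ρ) = 2630 × 2.62 km/(2710 − 2630) = 86.1 km.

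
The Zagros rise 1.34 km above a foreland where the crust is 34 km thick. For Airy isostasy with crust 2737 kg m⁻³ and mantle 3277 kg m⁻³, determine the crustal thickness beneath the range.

42.1 km

Root depth r = h ρ_c / (ρ_m − ρ_c) = 1.34 km × 2737 / 540 = 6.792 km.
Total thickness = T + h + r = 34 km + 1.34 km + 6.792 km = 42.1 km.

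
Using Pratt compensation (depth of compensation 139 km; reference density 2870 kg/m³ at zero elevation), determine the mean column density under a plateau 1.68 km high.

2840 kg/m³

Pratt balance: ρ_ref D = ρ (D + h).
ρ = ρ_ref D/(D + h) = 2870 × 139 km/(139 km + 1.68 km) = 2840 kg/m³.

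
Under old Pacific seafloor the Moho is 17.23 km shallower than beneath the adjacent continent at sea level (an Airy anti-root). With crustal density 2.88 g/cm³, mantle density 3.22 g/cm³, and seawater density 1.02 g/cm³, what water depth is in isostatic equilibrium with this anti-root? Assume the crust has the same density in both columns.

3.15 km

Replacing a thickness d of crust by seawater at the top must be balanced by replacing crust with mantle at the base: d (ρ_c − ρ_w) = a (ρ_m − ρ_c).
d = a (ρ_m − ρ_c)/(ρ_c − ρ_w) = 17.23 km × 0.34/1.86 = 3.15 km.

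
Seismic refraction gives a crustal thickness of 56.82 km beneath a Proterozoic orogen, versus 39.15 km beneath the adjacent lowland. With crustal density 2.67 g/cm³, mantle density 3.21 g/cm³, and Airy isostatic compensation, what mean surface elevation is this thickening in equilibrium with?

Excess crust Δ = 56.82 km − 39.15 km = 17.67 km, split between elevation h and root r with h + r = Δ.
Airy balance ρ_c h = (ρ_m − ρ_c) r gives r = h ρ_c/(ρ_m − ρ_c), so h (1 + ρ_c/(ρ_m − ρ_c)) = Δ, i.e. h = Δ (ρ_m − ρ_c)/ρ_m.
h = 17.67 km × 0.54/3.21 = 2.97 km.

2.97 km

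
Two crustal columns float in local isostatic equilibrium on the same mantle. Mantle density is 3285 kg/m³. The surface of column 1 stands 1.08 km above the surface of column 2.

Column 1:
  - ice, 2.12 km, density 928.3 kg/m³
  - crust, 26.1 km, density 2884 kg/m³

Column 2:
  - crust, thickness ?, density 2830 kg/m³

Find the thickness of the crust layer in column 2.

26.2 km

Take the compensation level at the base of the deeper column (depth z_c below the surface of column 1) and equate Σ ρ_i t_i down to z_c; mantle fills any gap and the z_c terms cancel.
Column 1: 2.12×928.3 + 26.1×2884 + (z_c − 28.22)×3285
Column 2: 1.08×0 + x×2830 + (z_c − 1.08 − 0 − x)×3285
The z_c×3285 term appears on both sides and cancels. Collect the known terms of each column as K = Σ(ρt)_known − 3285 × (depth of known layers): K_1 = 77240.396 − 3285×28.22 = −15462.304; K_2 = 0 − 3285×(1.08 + 0) = −3547.8.
Balance: K_1 = K_2 − x×(3285 − 2830), so x = (K_2 − K_1)/(3285 − 2830) = 11914.5/455 = 26.2 km.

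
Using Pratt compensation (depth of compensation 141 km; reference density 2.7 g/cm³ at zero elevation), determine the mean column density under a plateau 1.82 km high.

Pratt balance: ρ_ref D = ρ (D + h).
ρ = ρ_ref D/(D + h) = 2.7 × 141 km/(141 km + 1.82 km) = 2.67 g/cm³.

2.67 g/cm³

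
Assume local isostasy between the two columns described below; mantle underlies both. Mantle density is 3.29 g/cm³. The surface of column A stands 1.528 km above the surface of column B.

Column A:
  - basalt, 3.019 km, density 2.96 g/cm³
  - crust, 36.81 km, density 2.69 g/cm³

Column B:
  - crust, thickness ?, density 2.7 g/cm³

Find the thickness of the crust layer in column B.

30.6 km

Take the compensation level at the base of the deeper column (depth z_c below the surface of column A) and equate Σ ρ_i t_i down to z_c; mantle fills any gap and the z_c terms cancel.
Column A: 3.019×2.96 + 36.81×2.69 + (z_c − 39.829)×3.29
Column B: 1.528×0 + x×2.7 + (z_c − 1.528 − 0 − x)×3.29
The z_c×3.29 term appears on both sides and cancels. Collect the known terms of each column as K = Σ(ρt)_known − 3.29 × (depth of known layers): K_A = 107.95514 − 3.29×39.829 = −23.08227; K_B = 0 − 3.29×(1.528 + 0) = −5.02712.
Balance: K_A = K_B − x×(3.29 − 2.7), so x = (K_B − K_A)/(3.29 − 2.7) = 18.0551/0.59 = 30.6 km.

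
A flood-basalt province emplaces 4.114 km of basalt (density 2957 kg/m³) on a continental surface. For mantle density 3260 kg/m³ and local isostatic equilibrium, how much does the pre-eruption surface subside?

3.73 km

Subaerial loading: s = t ρ_load / ρ_m.
s = 4.114 km × 2957/3260 = 3.73 km.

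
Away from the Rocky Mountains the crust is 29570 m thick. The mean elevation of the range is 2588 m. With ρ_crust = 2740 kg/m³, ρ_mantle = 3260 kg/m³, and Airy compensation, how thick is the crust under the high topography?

45800 m

Root depth r = h ρ_c / (ρ_m − ρ_c) = 2588 m × 2740 / 520 = 13640 m.
Total thickness = T + h + r = 29570 m + 2588 m + 13640 m = 45800 m.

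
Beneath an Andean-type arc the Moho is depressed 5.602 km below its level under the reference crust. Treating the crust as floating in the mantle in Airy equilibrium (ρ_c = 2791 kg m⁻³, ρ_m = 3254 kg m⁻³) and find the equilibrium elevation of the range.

0.929 km

Balancing pressure at the compensation depth: ρ_c h = (ρ_m − ρ_c) r.
h = r (ρ_m − ρ_c) / ρ_c = 5.602 km × (3254 − 2791) / 2791 = 0.929 km.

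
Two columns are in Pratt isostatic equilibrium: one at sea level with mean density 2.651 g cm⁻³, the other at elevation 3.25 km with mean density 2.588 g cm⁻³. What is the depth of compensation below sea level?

134 km

ρ_ref D = ρ (D + h) → D (ρ_ref − ρ) = ρ h.
D = ρ h/(ρ_ref − ρ) = 2.588 × 3.25 km/(2.651 − 2.588) = 134 km.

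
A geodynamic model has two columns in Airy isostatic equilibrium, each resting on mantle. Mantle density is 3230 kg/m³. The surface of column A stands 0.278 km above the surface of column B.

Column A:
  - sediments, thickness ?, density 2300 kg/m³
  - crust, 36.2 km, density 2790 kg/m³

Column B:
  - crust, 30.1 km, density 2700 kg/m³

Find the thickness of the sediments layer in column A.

0.992 km

Take the compensation level at the base of the deeper column (depth z_c below the surface of column A) and equate Σ ρ_i t_i down to z_c; mantle fills any gap and the z_c terms cancel.
Column A: x×2300 + 36.2×2790 + (z_c − 36.2 − x)×3230
Column B: 0.278×0 + 30.1×2700 + (z_c − 0.278 − 30.1)×3230
The z_c×3230 term appears on both sides and cancels. Collect the known terms of each column as K = Σ(ρt)_known − 3230 × (depth of known layers): K_A = 100998 − 3230×36.2 = −15928; K_B = 81270 − 3230×(0.278 + 30.1) = −16850.94.
Balance: K_A − x×(3230 − 2300) = K_B, so x = (K_A − K_B)/(3230 − 2300) = 922.94/930 = 0.992 km.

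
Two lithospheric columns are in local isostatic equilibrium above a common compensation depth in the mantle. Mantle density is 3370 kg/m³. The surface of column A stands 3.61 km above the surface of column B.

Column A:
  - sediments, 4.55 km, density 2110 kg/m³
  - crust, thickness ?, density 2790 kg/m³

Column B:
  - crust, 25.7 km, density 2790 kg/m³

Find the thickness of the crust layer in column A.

Take the compensation level at the base of the deeper column (depth z_c below the surface of column A) and equate Σ ρ_i t_i down to z_c; mantle fills any gap and the z_c terms cancel.
Column A: 4.55×2110 + x×2790 + (z_c − 4.55 − x)×3370
Column B: 3.61×0 + 25.7×2790 + (z_c − 3.61 − 25.7)×3370
The z_c×3370 term appears on both sides and cancels. Collect the known terms of each column as K = Σ(ρt)_known − 3370 × (depth of known layers): K_A = 9600.5 − 3370×4.55 = −5733; K_B = 71703 − 3370×(3.61 + 25.7) = −27071.7.
Balance: K_A − x×(3370 − 2790) = K_B, so x = (K_A − K_B)/(3370 − 2790) = 21338.7/580 = 36.8 km.

36.8 km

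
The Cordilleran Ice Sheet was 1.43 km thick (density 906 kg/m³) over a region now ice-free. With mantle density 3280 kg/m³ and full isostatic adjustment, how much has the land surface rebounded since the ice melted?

0.395 km

Removing the load lets mantle flow back in; uplift u satisfies ρ_ice t = ρ_m u.
u = t ρ_ice/ρ_m = 1.43 km × 906/3280 = 0.395 km.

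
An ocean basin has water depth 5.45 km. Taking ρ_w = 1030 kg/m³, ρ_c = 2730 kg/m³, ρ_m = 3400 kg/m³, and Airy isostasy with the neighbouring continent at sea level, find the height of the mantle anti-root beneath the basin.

13.8 km

Equating mass per unit area of the two columns: replacing crust with seawater at the top is compensated by replacing crust with mantle at the base: d (ρ_c − ρ_w) = a (ρ_m − ρ_c).
a = d (ρ_c − ρ_w)/(ρ_m − ρ_c) = 5.45 km × 1700/670 = 13.8 km.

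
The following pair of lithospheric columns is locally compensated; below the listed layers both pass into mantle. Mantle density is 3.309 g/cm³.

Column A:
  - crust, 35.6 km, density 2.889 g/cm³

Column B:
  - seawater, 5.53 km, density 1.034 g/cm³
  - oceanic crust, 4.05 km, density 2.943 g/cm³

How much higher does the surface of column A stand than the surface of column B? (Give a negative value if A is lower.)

0.269 km

For any compensation level in the mantle, the mantle terms cancel and isostasy reduces to e = (Σt_A − Σt_B) − (Σ(ρt)_A − Σ(ρt)_B) / ρ_m.
Σt_A = 35.6 km; Σt_B = 9.58 km; Σ(ρt)_A = 102.8484; Σ(ρt)_B = 17.63717 (in km·g/cm³).
e = (35.6 − 9.58) − (102.8484 − 17.63717) / 3.309 = 0.269 km.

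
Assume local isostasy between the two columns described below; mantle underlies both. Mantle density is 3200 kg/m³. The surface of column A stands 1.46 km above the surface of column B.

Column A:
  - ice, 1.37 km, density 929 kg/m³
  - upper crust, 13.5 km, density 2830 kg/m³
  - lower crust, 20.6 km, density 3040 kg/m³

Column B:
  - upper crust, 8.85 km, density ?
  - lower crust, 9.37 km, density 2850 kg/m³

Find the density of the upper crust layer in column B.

2810 kg/m³

Take the compensation level at the base of the deeper column (depth z_c below the surface of column A) and equate Σ ρ_i t_i down to z_c; mantle fills any gap and the z_c terms cancel.
Column A: 1.37×929 + 13.5×2830 + 20.6×3040 + (z_c − 35.47)×3200
Column B: 1.46×0 + 8.85×ρ + 9.37×2850 + (z_c − 1.46 − 18.22)×3200
The z_c×3200 term appears on both sides and cancels. Collect the known terms of each column as K = Σ(ρt)_known − 3200 × (depth of known layers): K_A = 102101.73 − 3200×35.47 = −11402.27; K_B = 26704.5 − 3200×(1.46 + 18.22) = −36271.5.
Balance: K_A = K_B + 8.85×ρ, so ρ = (K_A − K_B)/8.85 = 24869.2/8.85 = 2810 kg/m³.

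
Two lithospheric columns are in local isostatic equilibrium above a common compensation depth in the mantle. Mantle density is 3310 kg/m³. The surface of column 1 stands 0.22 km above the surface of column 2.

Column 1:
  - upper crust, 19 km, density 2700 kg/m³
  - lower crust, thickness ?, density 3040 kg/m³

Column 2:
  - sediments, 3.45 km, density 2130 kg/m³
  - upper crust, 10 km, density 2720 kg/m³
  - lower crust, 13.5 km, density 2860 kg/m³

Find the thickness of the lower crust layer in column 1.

19.2 km

Take the compensation level at the base of the deeper column (depth z_c below the surface of column 1) and equate Σ ρ_i t_i down to z_c; mantle fills any gap and the z_c terms cancel.
Column 1: 19×2700 + x×3040 + (z_c − 19 − x)×3310
Column 2: 0.22×0 + 3.45×2130 + 10×2720 + 13.5×2860 + (z_c − 0.22 − 26.95)×3310
The z_c×3310 term appears on both sides and cancels. Collect the known terms of each column as K = Σ(ρt)_known − 3310 × (depth of known layers): K_1 = 51300 − 3310×19 = −11590; K_2 = 73158.5 − 3310×(0.22 + 26.95) = −16774.2.
Balance: K_1 − x×(3310 − 3040) = K_2, so x = (K_1 − K_2)/(3310 − 3040) = 5184.2/270 = 19.2 km.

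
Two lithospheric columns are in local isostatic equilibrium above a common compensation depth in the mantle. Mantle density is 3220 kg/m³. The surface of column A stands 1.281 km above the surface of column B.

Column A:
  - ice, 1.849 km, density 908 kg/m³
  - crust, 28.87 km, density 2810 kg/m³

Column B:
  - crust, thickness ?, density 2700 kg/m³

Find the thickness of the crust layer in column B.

23.1 km

Take the compensation level at the base of the deeper column (depth z_c below the surface of column A) and equate Σ ρ_i t_i down to z_c; mantle fills any gap and the z_c terms cancel.
Column A: 1.849×908 + 28.87×2810 + (z_c − 30.719)×3220
Column B: 1.281×0 + x×2700 + (z_c − 1.281 − 0 − x)×3220
The z_c×3220 term appears on both sides and cancels. Collect the known terms of each column as K = Σ(ρt)_known − 3220 × (depth of known layers): K_A = 82803.592 − 3220×30.719 = −16111.588; K_B = 0 − 3220×(1.281 + 0) = −4124.82.
Balance: K_A = K_B − x×(3220 − 2700), so x = (K_B − K_A)/(3220 − 2700) = 11986.8/520 = 23.1 km.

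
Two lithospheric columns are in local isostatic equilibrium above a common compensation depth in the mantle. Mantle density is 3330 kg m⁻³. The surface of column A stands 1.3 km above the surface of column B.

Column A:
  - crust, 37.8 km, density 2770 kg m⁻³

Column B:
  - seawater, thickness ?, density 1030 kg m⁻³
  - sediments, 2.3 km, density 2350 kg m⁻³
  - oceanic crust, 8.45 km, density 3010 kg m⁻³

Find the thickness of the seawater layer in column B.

5.17 km

Take the compensation level at the base of the deeper column (depth z_c below the surface of column A) and equate Σ ρ_i t_i down to z_c; mantle fills any gap and the z_c terms cancel.
Column A: 37.8×2770 + (z_c − 37.8)×3330
Column B: 1.3×0 + x×1030 + 2.3×2350 + 8.45×3010 + (z_c − 1.3 − 10.75 − x)×3330
The z_c×3330 term appears on both sides and cancels. Collect the known terms of each column as K = Σ(ρt)_known − 3330 × (depth of known layers): K_A = 104706 − 3330×37.8 = −21168; K_B = 30839.5 − 3330×(1.3 + 10.75) = −9287.
Balance: K_A = K_B − x×(3330 − 1030), so x = (K_B − K_A)/(3330 − 1030) = 11881/2300 = 5.17 km.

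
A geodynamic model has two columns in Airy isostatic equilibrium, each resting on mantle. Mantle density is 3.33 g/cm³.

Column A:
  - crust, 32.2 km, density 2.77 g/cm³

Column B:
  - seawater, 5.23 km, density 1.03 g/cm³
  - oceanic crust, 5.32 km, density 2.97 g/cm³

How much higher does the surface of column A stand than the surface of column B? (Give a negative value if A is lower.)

For any compensation level in the mantle, the mantle terms cancel and isostasy reduces to e = (Σt_A − Σt_B) − (Σ(ρt)_A − Σ(ρt)_B) / ρ_m.
Σt_A = 32.2 km; Σt_B = 10.55 km; Σ(ρt)_A = 89.194; Σ(ρt)_B = 21.1873 (in km·g/cm³).
e = (32.2 − 10.55) − (89.194 − 21.1873) / 3.33 = 1.23 km.

1.23 km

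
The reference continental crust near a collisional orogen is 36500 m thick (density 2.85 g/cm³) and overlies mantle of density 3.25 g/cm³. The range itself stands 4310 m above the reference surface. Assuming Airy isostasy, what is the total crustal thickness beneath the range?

Root depth r = h ρ_c / (ρ_m − ρ_c) = 4310 m × 2.85 / 0.4 = 30710 m.
Total thickness = T + h + r = 36500 m + 4310 m + 30710 m = 71500 m.

71500 m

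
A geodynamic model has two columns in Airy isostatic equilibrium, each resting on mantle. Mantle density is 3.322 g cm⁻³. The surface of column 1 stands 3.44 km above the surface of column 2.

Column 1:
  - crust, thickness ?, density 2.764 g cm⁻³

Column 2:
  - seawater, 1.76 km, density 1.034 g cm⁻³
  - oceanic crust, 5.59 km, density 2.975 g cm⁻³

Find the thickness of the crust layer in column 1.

31.2 km

Take the compensation level at the base of the deeper column (depth z_c below the surface of column 1) and equate Σ ρ_i t_i down to z_c; mantle fills any gap and the z_c terms cancel.
Column 1: x×2.764 + (z_c − 0 − x)×3.322
Column 2: 3.44×0 + 1.76×1.034 + 5.59×2.975 + (z_c − 3.44 − 7.35)×3.322
The z_c×3.322 term appears on both sides and cancels. Collect the known terms of each column as K = Σ(ρt)_known − 3.322 × (depth of known layers): K_1 = 0 − 3.322×0 = 0; K_2 = 18.45009 − 3.322×(3.44 + 7.35) = −17.39429.
Balance: K_1 − x×(3.322 − 2.764) = K_2, so x = (K_1 − K_2)/(3.322 − 2.764) = 17.3943/0.558 = 31.2 km.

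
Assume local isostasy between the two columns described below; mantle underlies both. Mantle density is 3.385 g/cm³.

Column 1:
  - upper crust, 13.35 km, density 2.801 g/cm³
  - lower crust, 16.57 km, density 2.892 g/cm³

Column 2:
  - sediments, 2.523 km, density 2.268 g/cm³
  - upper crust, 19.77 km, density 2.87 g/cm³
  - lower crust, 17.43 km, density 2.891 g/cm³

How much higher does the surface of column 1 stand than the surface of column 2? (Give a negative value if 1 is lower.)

−1.67 km

For any compensation level in the mantle, the mantle terms cancel and isostasy reduces to e = (Σt_1 − Σt_2) − (Σ(ρt)_1 − Σ(ρt)_2) / ρ_m.
Σt_1 = 29.92 km; Σt_2 = 39.723 km; Σ(ρt)_1 = 85.31379; Σ(ρt)_2 = 112.852194 (in km·g/cm³).
e = (29.92 − 39.723) − (85.31379 − 112.852194) / 3.385 = −1.67 km.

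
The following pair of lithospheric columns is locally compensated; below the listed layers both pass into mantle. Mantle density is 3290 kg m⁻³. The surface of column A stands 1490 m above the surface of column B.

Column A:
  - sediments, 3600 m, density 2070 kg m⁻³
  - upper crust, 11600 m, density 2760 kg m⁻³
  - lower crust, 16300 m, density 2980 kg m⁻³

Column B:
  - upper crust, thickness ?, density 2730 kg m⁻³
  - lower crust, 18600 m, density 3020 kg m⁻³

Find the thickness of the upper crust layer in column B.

Take the compensation level at the base of the deeper column (depth z_c below the surface of column A) and equate Σ ρ_i t_i down to z_c; mantle fills any gap and the z_c terms cancel.
Column A: 3600×2070 + 11600×2760 + 16300×2980 + (z_c − 31500)×3290
Column B: 1490×0 + x×2730 + 18600×3020 + (z_c − 1490 − 18600 − x)×3290
The z_c×3290 term appears on both sides and cancels. Collect the known terms of each column as K = Σ(ρt)_known − 3290 × (depth of known layers): K_A = 88042000 − 3290×31500 = −15593000; K_B = 56172000 − 3290×(1490 + 18600) = −9924100.
Balance: K_A = K_B − x×(3290 − 2730), so x = (K_B − K_A)/(3290 − 2730) = 5668900/560 = 10100 m.

10100 m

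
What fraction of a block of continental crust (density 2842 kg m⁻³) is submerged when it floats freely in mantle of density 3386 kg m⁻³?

Submerged fraction = ρ_obj/ρ_fluid = 2842/3386 = 0.839.

0.839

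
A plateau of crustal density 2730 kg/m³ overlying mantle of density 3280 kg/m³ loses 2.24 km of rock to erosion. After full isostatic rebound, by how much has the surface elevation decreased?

Rebound u = e ρ_c/ρ_m = 2.24 km × 2730/3280 = 1.864 km.
Net surface drop = e − u = 2.24 km − 1.864 km = e (ρ_m − ρ_c)/ρ_m = 0.376 km.

0.376 km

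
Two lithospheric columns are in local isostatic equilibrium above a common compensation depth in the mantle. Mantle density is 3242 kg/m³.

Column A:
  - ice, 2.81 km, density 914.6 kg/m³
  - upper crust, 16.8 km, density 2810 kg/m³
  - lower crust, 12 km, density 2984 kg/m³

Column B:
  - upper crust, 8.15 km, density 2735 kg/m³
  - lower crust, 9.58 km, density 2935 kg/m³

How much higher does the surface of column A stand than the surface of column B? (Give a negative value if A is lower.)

For any compensation level in the mantle, the mantle terms cancel and isostasy reduces to e = (Σt_A − Σt_B) − (Σ(ρt)_A − Σ(ρt)_B) / ρ_m.
Σt_A = 31.61 km; Σt_B = 17.73 km; Σ(ρt)_A = 85586.026; Σ(ρt)_B = 50407.55 (in km·kg/m³).
e = (31.61 − 17.73) − (85586.026 − 50407.55) / 3242 = 3.03 km.

3.03 km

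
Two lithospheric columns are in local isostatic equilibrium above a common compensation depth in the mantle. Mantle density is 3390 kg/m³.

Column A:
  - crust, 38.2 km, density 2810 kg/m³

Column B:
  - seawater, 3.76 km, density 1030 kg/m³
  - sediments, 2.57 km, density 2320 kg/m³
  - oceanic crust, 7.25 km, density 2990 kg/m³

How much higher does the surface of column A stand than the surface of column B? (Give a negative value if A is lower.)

2.25 km

For any compensation level in the mantle, the mantle terms cancel and isostasy reduces to e = (Σt_A − Σt_B) − (Σ(ρt)_A − Σ(ρt)_B) / ρ_m.
Σt_A = 38.2 km; Σt_B = 13.58 km; Σ(ρt)_A = 107342; Σ(ρt)_B = 31512.7 (in km·kg/m³).
e = (38.2 − 13.58) − (107342 − 31512.7) / 3390 = 2.25 km.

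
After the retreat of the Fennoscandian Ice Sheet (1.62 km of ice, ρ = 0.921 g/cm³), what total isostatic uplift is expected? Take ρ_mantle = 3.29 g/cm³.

0.454 km

Removing the load lets mantle flow back in; uplift u satisfies ρ_ice t = ρ_m u.
u = t ρ_ice/ρ_m = 1.62 km × 0.921/3.29 = 0.454 km.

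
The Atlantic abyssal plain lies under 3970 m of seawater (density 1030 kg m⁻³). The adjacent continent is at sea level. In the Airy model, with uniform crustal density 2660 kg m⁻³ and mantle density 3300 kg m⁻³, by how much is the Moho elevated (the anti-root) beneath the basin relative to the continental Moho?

For local isostatic compensation: replacing crust with seawater at the top is compensated by replacing crust with mantle at the base: d (ρ_c − ρ_w) = a (ρ_m − ρ_c).
a = d (ρ_c − ρ_w)/(ρ_m − ρ_c) = 3970 m × 1630/640 = 10100 m.

10100 m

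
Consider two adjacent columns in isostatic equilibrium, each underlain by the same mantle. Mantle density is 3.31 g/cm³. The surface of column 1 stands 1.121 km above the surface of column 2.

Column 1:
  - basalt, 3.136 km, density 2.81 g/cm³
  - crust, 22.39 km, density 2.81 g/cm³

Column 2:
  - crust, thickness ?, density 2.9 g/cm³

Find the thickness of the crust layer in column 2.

Take the compensation level at the base of the deeper column (depth z_c below the surface of column 1) and equate Σ ρ_i t_i down to z_c; mantle fills any gap and the z_c terms cancel.
Column 1: 3.136×2.81 + 22.39×2.81 + (z_c − 25.526)×3.31
Column 2: 1.121×0 + x×2.9 + (z_c − 1.121 − 0 − x)×3.31
The z_c×3.31 term appears on both sides and cancels. Collect the known terms of each column as K = Σ(ρt)_known − 3.31 × (depth of known layers): K_1 = 71.72806 − 3.31×25.526 = −12.763; K_2 = 0 − 3.31×(1.121 + 0) = −3.71051.
Balance: K_1 = K_2 − x×(3.31 − 2.9), so x = (K_2 − K_1)/(3.31 − 2.9) = 9.05249/0.41 = 22.1 km.

22.1 km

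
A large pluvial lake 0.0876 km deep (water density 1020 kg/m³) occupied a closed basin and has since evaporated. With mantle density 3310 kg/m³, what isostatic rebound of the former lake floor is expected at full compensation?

0.027 km

u = d ρ_w/ρ_m = 0.0876 km × 1020/3310 = 0.027 km.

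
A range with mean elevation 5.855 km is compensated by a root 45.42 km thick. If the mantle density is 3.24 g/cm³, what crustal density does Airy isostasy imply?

2.87 g/cm³

ρ_c h = (ρ_m − ρ_c) r → ρ_c (h + r) = ρ_m r → ρ_c = ρ_m r / (h + r).
ρ_c = 3.24 × 45.42 km / (5.855 km + 45.42 km) = 2.87 g/cm³.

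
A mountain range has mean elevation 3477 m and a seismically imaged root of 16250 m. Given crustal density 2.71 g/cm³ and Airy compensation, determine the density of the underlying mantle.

3.29 g/cm³

Airy balance: ρ_c h = (ρ_m − ρ_c) r → ρ_m = ρ_c (1 + h/r).
ρ_m = 2.71 × (1 + 3477 m/16250 m) = 3.29 g/cm³.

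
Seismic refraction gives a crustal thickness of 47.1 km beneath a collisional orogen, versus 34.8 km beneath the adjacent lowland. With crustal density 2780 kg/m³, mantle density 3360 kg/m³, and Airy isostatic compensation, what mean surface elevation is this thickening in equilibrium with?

Excess crust Δ = 47.1 km − 34.8 km = 12.3 km, split between elevation h and root r with h + r = Δ.
Airy balance ρ_c h = (ρ_m − ρ_c) r gives r = h ρ_c/(ρ_m − ρ_c), so h (1 + ρ_c/(ρ_m − ρ_c)) = Δ, i.e. h = Δ (ρ_m − ρ_c)/ρ_m.
h = 12.3 km × 580/3360 = 2.12 km.

2.12 km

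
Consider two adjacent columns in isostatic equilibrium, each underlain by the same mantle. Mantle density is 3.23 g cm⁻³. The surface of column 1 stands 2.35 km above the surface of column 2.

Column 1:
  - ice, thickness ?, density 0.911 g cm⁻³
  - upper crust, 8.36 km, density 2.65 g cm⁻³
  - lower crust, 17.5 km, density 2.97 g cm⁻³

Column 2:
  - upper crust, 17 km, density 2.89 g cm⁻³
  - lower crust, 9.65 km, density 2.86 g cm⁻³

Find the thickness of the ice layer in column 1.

Take the compensation level at the base of the deeper column (depth z_c below the surface of column 1) and equate Σ ρ_i t_i down to z_c; mantle fills any gap and the z_c terms cancel.
Column 1: x×0.911 + 8.36×2.65 + 17.5×2.97 + (z_c − 25.86 − x)×3.23
Column 2: 2.35×0 + 17×2.89 + 9.65×2.86 + (z_c − 2.35 − 26.65)×3.23
The z_c×3.23 term appears on both sides and cancels. Collect the known terms of each column as K = Σ(ρt)_known − 3.23 × (depth of known layers): K_1 = 74.129 − 3.23×25.86 = −9.3988; K_2 = 76.729 − 3.23×(2.35 + 26.65) = −16.941.
Balance: K_1 − x×(3.23 − 0.911) = K_2, so x = (K_1 − K_2)/(3.23 − 0.911) = 7.5422/2.319 = 3.25 km.

3.25 km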